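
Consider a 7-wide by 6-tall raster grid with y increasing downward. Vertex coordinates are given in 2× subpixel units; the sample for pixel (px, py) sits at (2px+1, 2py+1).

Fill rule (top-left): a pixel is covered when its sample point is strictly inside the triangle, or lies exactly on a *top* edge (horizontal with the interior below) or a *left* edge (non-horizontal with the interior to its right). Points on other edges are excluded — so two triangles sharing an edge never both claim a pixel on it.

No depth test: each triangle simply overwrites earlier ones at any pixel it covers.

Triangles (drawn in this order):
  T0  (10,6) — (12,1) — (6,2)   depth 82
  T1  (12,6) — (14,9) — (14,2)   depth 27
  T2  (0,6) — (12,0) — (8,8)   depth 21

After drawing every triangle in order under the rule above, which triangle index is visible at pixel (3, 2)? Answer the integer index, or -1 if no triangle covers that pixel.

T0:
  2·area = 28  (B↔C swapped to make it positive)
  edge (10, 6)→(6, 2): d=(-4,-4) top-left  bias=+0
  edge (6, 2)→(12, 1): d=(6,-1) top-left  bias=+0
  edge (12, 1)→(10, 6): d=(-2,5) right/bottom  bias=-1
    (2,0)@(5, 1): e=[0,-7,35] → ·  [on edge]
    (3,1)@(7, 3): e=[0,7,21] → █  [on edge]
    (4,1)@(9, 3): e=[8,9,11] → █
    (5,1)@(11, 3): e=[16,11,1] → █
    (6,1)@(13, 3): e=[24,13,-9] → ·
    (3,2)@(7, 5): e=[-8,19,17] → ·
    (4,2)@(9, 5): e=[0,21,7] → █  [on edge]
    (5,2)@(11, 5): e=[8,23,-3] → ·
    (4,3)@(9, 7): e=[-8,33,3] → ·
    (5,3)@(11, 7): e=[0,35,-7] → ·  [on edge]
    (6,4)@(13, 9): e=[0,49,-21] → ·  [on edge]
  covered (4 px):
    · · · · · · ·
    · · · █ █ █ ·
    · · · · █ · ·
    · · · · · · ·
    · · · · · · ·
    · · · · · · ·
T1:
  2·area = 14  (B↔C swapped to make it positive)
  edge (12, 6)→(14, 2): d=(2,-4) top-left  bias=+0
  edge (14, 2)→(14, 9): d=(0,7) right/bottom  bias=-1
  edge (14, 9)→(12, 6): d=(-2,-3) top-left  bias=+0
    (6,2)@(13, 5): e=[2,7,5] → █
    (6,3)@(13, 7): e=[6,7,1] → █
    (6,4)@(13, 9): e=[10,7,-3] → ·
  covered (2 px):
    · · · · · · ·
    · · · · · · ·
    · · · · · · █
    · · · · · · █
    · · · · · · ·
    · · · · · · ·
T2:
  2·area = 72
  edge (0, 6)→(12, 0): d=(12,-6) top-left  bias=+0
  edge (12, 0)→(8, 8): d=(-4,8) right/bottom  bias=-1
  edge (8, 8)→(0, 6): d=(-8,-2) top-left  bias=+0
    (5,0)@(11, 1): e=[6,4,62] → █
    (6,0)@(13, 1): e=[18,-12,66] → ·
    (3,1)@(7, 3): e=[6,28,38] → █
    (4,1)@(9, 3): e=[18,12,42] → █
    (5,1)@(11, 3): e=[30,-4,46] → ·
    (1,2)@(3, 5): e=[6,52,14] → █
    (2,2)@(5, 5): e=[18,36,18] → █
    (5,2)@(11, 5): e=[54,-12,30] → ·
    (1,3)@(3, 7): e=[30,44,-2] → ·
    (2,3)@(5, 7): e=[42,28,2] → █
    (4,3)@(9, 7): e=[66,-4,10] → ·
    (2,4)@(5, 9): e=[66,20,-14] → ·
  covered (9 px):
    · · · · · █ ·
    · · · █ █ · ·
    · █ █ █ █ · ·
    · · █ █ · · ·
    · · · · · · ·
    · · · · · · ·

Z-buffer (winner per pixel, '.' = empty):
  . . . . . 2 .
  . . . 2 2 0 .
  . 2 2 2 2 . 1
  . . 2 2 . . 1
  . . . . . . .
  . . . . . . .

Final: 2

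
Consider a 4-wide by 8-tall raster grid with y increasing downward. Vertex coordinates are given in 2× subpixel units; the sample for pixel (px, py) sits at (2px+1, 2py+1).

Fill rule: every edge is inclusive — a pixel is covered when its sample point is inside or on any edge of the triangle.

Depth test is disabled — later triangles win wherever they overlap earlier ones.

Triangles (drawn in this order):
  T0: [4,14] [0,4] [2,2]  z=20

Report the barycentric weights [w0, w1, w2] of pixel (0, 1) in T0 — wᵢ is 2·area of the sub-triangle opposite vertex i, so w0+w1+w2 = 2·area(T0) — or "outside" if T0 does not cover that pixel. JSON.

T0:
  2·area = 28
  edge (4, 14)→(0, 4): d=(-4,-10) inclusive
  edge (0, 4)→(2, 2): d=(2,-2) inclusive
  edge (2, 2)→(4, 14): d=(2,12) inclusive
    (1,0)@(3, 1): e=[42,0,-14] → .  [on edge]
    (0,1)@(1, 3): e=[14,0,14] → X  [on edge]
    (1,1)@(3, 3): e=[34,4,-10] → .
    (0,2)@(1, 5): e=[6,4,18] → X
    (1,2)@(3, 5): e=[26,8,-6] → .
    (0,3)@(1, 7): e=[-2,8,22] → .
    (1,4)@(3, 9): e=[10,16,2] → X
    (2,4)@(5, 9): e=[30,20,-22] → .
    (1,5)@(3, 11): e=[2,20,6] → X
    (2,5)@(5, 11): e=[22,24,-18] → .
    (1,6)@(3, 13): e=[-6,24,10] → .
  covered (4 px):
    . . . .
    X . . .
    X . . .
    . . . .
    . X . .
    . X . .
    . . . .
    . . . .

Answer: [0,14,14]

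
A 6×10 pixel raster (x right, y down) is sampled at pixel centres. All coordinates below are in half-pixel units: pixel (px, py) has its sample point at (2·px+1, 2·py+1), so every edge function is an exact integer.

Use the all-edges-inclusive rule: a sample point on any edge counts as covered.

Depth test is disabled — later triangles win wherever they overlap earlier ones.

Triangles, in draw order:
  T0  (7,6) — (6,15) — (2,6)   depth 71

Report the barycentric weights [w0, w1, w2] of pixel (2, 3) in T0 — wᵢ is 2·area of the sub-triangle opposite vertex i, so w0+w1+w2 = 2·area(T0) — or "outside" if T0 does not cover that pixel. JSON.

T0:
  2·area = 45
  edge (7, 6)→(6, 15): d=(-1,9) inclusive
  edge (6, 15)→(2, 6): d=(-4,-9) inclusive
  edge (2, 6)→(7, 6): d=(5,0) inclusive
    (1,3)@(3, 7): e=[35,5,5] → #
    (2,3)@(5, 7): e=[17,23,5] → #
    (3,3)@(7, 7): e=[-1,41,5] → ·
    (1,4)@(3, 9): e=[33,-3,15] → ·
    (2,4)@(5, 9): e=[15,15,15] → #
    (3,4)@(7, 9): e=[-3,33,15] → ·
    (2,5)@(5, 11): e=[13,7,25] → #
    (3,5)@(7, 11): e=[-5,25,25] → ·
    (2,6)@(5, 13): e=[11,-1,35] → ·
  covered (4 px):
    · · · · · ·
    · · · · · ·
    · · · · · ·
    · # # · · ·
    · · # · · ·
    · · # · · ·
    · · · · · ·
    · · · · · ·
    · · · · · ·
    · · · · · ·

Result: [23,5,17]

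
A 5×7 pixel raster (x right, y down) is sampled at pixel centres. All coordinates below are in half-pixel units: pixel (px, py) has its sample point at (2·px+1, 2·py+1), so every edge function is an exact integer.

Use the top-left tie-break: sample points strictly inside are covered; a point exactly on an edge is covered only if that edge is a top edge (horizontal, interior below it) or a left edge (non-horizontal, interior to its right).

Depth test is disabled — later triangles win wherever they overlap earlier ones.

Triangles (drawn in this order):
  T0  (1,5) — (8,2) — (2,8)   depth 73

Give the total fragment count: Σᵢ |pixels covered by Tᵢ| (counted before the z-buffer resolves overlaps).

T0:
  2·area = 24
  edge (1, 5)→(8, 2): d=(7,-3) top-left  bias=+0
  edge (8, 2)→(2, 8): d=(-6,6) right/bottom  bias=-1
  edge (2, 8)→(1, 5): d=(-1,-3) top-left  bias=+0
    (4,0)@(9, 1): e=[-4,0,28] → ·  [on edge]
    (3,1)@(7, 3): e=[4,0,20] → ·  [on edge]
    (0,2)@(1, 5): e=[0,24,0] → #  [on edge]
    (1,2)@(3, 5): e=[6,12,6] → #
    (2,2)@(5, 5): e=[12,0,12] → ·  [on edge]
    (0,3)@(1, 7): e=[14,12,-2] → ·
    (1,3)@(3, 7): e=[20,0,4] → ·  [on edge]
    (0,4)@(1, 9): e=[28,0,-4] → ·  [on edge]
    (1,5)@(3, 11): e=[48,-24,0] → ·  [on edge]
  covered (2 px):
    · · · · ·
    · · · · ·
    # # · · ·
    · · · · ·
    · · · · ·
    · · · · ·
    · · · · ·

Answer: 2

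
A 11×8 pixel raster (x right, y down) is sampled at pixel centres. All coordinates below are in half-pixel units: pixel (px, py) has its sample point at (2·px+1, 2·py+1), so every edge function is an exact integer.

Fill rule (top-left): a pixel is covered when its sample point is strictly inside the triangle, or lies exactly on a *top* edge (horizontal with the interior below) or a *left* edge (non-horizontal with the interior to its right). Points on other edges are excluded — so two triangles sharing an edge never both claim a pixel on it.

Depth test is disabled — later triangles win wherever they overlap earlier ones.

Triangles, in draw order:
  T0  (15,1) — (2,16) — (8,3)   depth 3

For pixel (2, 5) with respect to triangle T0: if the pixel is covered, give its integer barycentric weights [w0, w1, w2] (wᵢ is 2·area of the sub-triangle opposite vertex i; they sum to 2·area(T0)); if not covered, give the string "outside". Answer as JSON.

T0:
  2·area = 79
  edge (15, 1)→(2, 16): d=(-13,15) right/bottom  bias=-1
  edge (2, 16)→(8, 3): d=(6,-13) top-left  bias=+0
  edge (8, 3)→(15, 1): d=(7,-2) top-left  bias=+0
    (7,0)@(15, 1): e=[0,79,0] → ·  [on edge]
    (4,1)@(9, 3): e=[64,13,2] → #
    (5,1)@(11, 3): e=[34,39,6] → #
    (6,1)@(13, 3): e=[4,65,10] → #
    (7,1)@(15, 3): e=[-26,91,14] → ·
    (0,2)@(1, 5): e=[158,-79,0] → ·  [on edge]
    (4,2)@(9, 5): e=[38,25,16] → #
    (6,2)@(13, 5): e=[-22,77,24] → ·
    (3,3)@(7, 7): e=[42,11,26] → #
    (5,3)@(11, 7): e=[-18,63,34] → ·
    (3,4)@(7, 9): e=[16,23,40] → #
    (4,4)@(9, 9): e=[-14,49,44] → ·
  covered (9 px):
    · · · · · · · · · · ·
    · · · · # # # · · · ·
    · · · · # # · · · · ·
    · · · # # · · · · · ·
    · · · # · · · · · · ·
    · · # · · · · · · · ·
    · · · · · · · · · · ·
    · · · · · · · · · · ·

Answer: [9,50,20]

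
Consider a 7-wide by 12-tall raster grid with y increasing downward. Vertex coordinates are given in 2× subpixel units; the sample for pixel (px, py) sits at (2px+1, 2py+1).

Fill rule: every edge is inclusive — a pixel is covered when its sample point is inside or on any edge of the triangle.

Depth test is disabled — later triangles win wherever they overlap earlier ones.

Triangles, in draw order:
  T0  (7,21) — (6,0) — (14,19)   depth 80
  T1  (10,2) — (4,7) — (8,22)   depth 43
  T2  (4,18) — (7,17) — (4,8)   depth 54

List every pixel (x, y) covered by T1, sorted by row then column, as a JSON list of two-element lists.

T0:
  2·area = 149
  edge (7, 21)→(6, 0): d=(-1,-21) inclusive
  edge (6, 0)→(14, 19): d=(8,19) inclusive
  edge (14, 19)→(7, 21): d=(-7,2) inclusive
    (3,1)@(7, 3): e=[18,5,126] → █
    (4,1)@(9, 3): e=[60,-33,122] → ·
    (3,2)@(7, 5): e=[16,21,112] → █
    (4,2)@(9, 5): e=[58,-17,108] → ·
    (3,3)@(7, 7): e=[14,37,98] → █
    (4,3)@(9, 7): e=[56,-1,94] → ·
    (3,4)@(7, 9): e=[12,53,84] → █
    (4,4)@(9, 9): e=[54,15,80] → █
    (5,4)@(11, 9): e=[96,-23,76] → ·
    (3,5)@(7, 11): e=[10,69,70] → █
    (5,5)@(11, 11): e=[94,-7,62] → ·
    (3,6)@(7, 13): e=[8,85,56] → █
    (3,10)@(7, 21): e=[0,149,0] → █  [on edge]
  covered (22 px):
    · · · · · · ·
    · · · █ · · ·
    · · · █ · · ·
    · · · █ · · ·
    · · · █ █ · ·
    · · · █ █ · ·
    · · · █ █ █ ·
    · · · █ █ █ ·
    · · · █ █ █ █
    · · · █ █ █ █
    · · · █ · · ·
    · · · · · · ·
T1:
  2·area = 110  (B↔C swapped to make it positive)
  edge (10, 2)→(8, 22): d=(-2,20) inclusive
  edge (8, 22)→(4, 7): d=(-4,-15) inclusive
  edge (4, 7)→(10, 2): d=(6,-5) inclusive
    (4,1)@(9, 3): e=[18,91,1] → █
    (5,1)@(11, 3): e=[-22,121,11] → ·
    (3,2)@(7, 5): e=[54,53,3] → █
    (5,2)@(11, 5): e=[-26,113,23] → ·
    (2,3)@(5, 7): e=[90,15,5] → █
    (5,3)@(11, 7): e=[-30,105,35] → ·
    (2,4)@(5, 9): e=[86,7,17] → █
    (5,4)@(11, 9): e=[-34,97,47] → ·
    (2,5)@(5, 11): e=[82,-1,29] → ·
    (3,5)@(7, 11): e=[42,29,39] → █
    (5,5)@(11, 11): e=[-38,89,59] → ·
    (3,6)@(7, 13): e=[38,21,51] → █
  covered (14 px):
    · · · · · · ·
    · · · · █ · ·
    · · · █ █ · ·
    · · █ █ █ · ·
    · · █ █ █ · ·
    · · · █ █ · ·
    · · · █ · · ·
    · · · █ · · ·
    · · · █ · · ·
    · · · · · · ·
    · · · · · · ·
    · · · · · · ·
T2:
  2·area = 30  (B↔C swapped to make it positive)
  edge (4, 18)→(4, 8): d=(0,-10) inclusive
  edge (4, 8)→(7, 17): d=(3,9) inclusive
  edge (7, 17)→(4, 18): d=(-3,1) inclusive
    (1,2)@(3, 5): e=[-10,0,40] → ·  [on edge]
    (2,5)@(5, 11): e=[10,0,20] → █  [on edge]
    (3,5)@(7, 11): e=[30,-18,18] → ·
    (2,6)@(5, 13): e=[10,6,14] → █
    (3,6)@(7, 13): e=[30,-12,12] → ·
    (2,7)@(5, 15): e=[10,12,8] → █
    (3,7)@(7, 15): e=[30,-6,6] → ·
    (6,7)@(13, 15): e=[90,-60,0] → ·  [on edge]
    (2,8)@(5, 17): e=[10,18,2] → █
    (3,8)@(7, 17): e=[30,0,0] → █  [on edge]
    (4,8)@(9, 17): e=[50,-18,-2] → ·
    (0,9)@(1, 19): e=[-30,60,0] → ·  [on edge]
    (4,11)@(9, 23): e=[50,0,-20] → ·  [on edge]
  covered (5 px):
    · · · · · · ·
    · · · · · · ·
    · · · · · · ·
    · · · · · · ·
    · · · · · · ·
    · · █ · · · ·
    · · █ · · · ·
    · · █ · · · ·
    · · █ █ · · ·
    · · · · · · ·
    · · · · · · ·
    · · · · · · ·

Result: [[4,1],[3,2],[4,2],[2,3],[3,3],[4,3],[2,4],[3,4],[4,4],[3,5],[4,5],[3,6],[3,7],[3,8]]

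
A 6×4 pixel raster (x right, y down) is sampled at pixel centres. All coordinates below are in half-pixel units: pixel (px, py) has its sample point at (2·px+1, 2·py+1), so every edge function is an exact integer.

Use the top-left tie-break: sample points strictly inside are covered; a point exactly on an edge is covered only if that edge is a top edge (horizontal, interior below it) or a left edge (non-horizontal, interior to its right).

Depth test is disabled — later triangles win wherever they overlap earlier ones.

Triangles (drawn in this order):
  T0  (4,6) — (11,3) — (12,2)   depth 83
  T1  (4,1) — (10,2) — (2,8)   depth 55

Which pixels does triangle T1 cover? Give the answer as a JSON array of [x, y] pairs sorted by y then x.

T0:
  2·area = 4  (B↔C swapped to make it positive)
  edge (4, 6)→(12, 2): d=(8,-4) top-left  bias=+0
  edge (12, 2)→(11, 3): d=(-1,1) right/bottom  bias=-1
  edge (11, 3)→(4, 6): d=(-7,3) right/bottom  bias=-1
    (5,1)@(11, 3): e=[4,0,0] → ·  [on edge]
    (4,2)@(9, 5): e=[12,0,-8] → ·  [on edge]
    (3,3)@(7, 7): e=[20,0,-16] → ·  [on edge]
  covered (0 px):
    · · · · · ·
    · · · · · ·
    · · · · · ·
    · · · · · ·
T1:
  2·area = 44
  edge (4, 1)→(10, 2): d=(6,1) right/bottom  bias=-1
  edge (10, 2)→(2, 8): d=(-8,6) right/bottom  bias=-1
  edge (2, 8)→(4, 1): d=(2,-7) top-left  bias=+0
    (2,1)@(5, 3): e=[11,22,11] → █
    (3,1)@(7, 3): e=[9,10,25] → █
    (4,1)@(9, 3): e=[7,-2,39] → ·
    (1,2)@(3, 5): e=[25,18,1] → █
    (3,2)@(7, 5): e=[21,-6,29] → ·
    (1,3)@(3, 7): e=[37,2,5] → █
    (2,3)@(5, 7): e=[35,-10,19] → ·
  covered (5 px):
    · · · · · ·
    · · █ █ · ·
    · █ █ · · ·
    · █ · · · ·

Result: [[2,1],[3,1],[1,2],[2,2],[1,3]]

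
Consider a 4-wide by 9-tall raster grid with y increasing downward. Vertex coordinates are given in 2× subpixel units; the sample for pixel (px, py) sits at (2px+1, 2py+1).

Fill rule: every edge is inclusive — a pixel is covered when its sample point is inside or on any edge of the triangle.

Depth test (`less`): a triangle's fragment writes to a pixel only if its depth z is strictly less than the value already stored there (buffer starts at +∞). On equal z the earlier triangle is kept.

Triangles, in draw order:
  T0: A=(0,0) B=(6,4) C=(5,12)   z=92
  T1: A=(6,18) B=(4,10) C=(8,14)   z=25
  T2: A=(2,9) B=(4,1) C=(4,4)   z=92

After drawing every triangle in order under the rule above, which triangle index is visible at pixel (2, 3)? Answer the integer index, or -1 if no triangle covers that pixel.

T0:
  2·area = 52
  edge (0, 0)→(6, 4): d=(6,4) inclusive
  edge (6, 4)→(5, 12): d=(-1,8) inclusive
  edge (5, 12)→(0, 0): d=(-5,-12) inclusive
    (0,0)@(1, 1): e=[2,43,7] → X
    (1,0)@(3, 1): e=[-6,27,31] → .
    (0,1)@(1, 3): e=[14,41,-3] → .
    (1,1)@(3, 3): e=[6,25,21] → X
    (2,1)@(5, 3): e=[-2,9,45] → .
    (1,2)@(3, 5): e=[18,23,11] → X
    (2,2)@(5, 5): e=[10,7,35] → X
    (3,2)@(7, 5): e=[2,-9,59] → .
    (1,3)@(3, 7): e=[30,21,1] → X
    (3,3)@(7, 7): e=[14,-11,49] → .
    (1,4)@(3, 9): e=[42,19,-9] → .
    (2,4)@(5, 9): e=[34,3,15] → X
  covered (8 px):
    X . . .
    . X . .
    . X X .
    . X X .
    . . X .
    . . X .
    . . . .
    . . . .
    . . . .
T1:
  2·area = 24
  edge (6, 18)→(4, 10): d=(-2,-8) inclusive
  edge (4, 10)→(8, 14): d=(4,4) inclusive
  edge (8, 14)→(6, 18): d=(-2,4) inclusive
    (0,3)@(1, 7): e=[-18,0,42] → .  [on edge]
    (1,4)@(3, 9): e=[-6,0,30] → .  [on edge]
    (2,5)@(5, 11): e=[6,0,18] → X  [on edge]
    (3,5)@(7, 11): e=[22,-8,10] → .
    (2,6)@(5, 13): e=[2,8,14] → X
    (3,6)@(7, 13): e=[18,0,6] → X  [on edge]
    (2,7)@(5, 15): e=[-2,16,10] → .
    (3,7)@(7, 15): e=[14,8,2] → X
    (3,8)@(7, 17): e=[10,16,-2] → .
  covered (4 px):
    . . . .
    . . . .
    . . . .
    . . . .
    . . . .
    . . X .
    . . X X
    . . . X
    . . . .
T2:
  2·area = 6
  edge (2, 9)→(4, 1): d=(2,-8) inclusive
  edge (4, 1)→(4, 4): d=(0,3) inclusive
  edge (4, 4)→(2, 9): d=(-2,5) inclusive
    (1,2)@(3, 5): e=[0,3,3] → X  [on edge]
    (2,2)@(5, 5): e=[16,-3,-7] → .
    (1,3)@(3, 7): e=[4,3,-1] → .
    (0,6)@(1, 13): e=[0,9,-3] → .  [on edge]
  covered (1 px):
    . . . .
    . . . .
    . X . .
    . . . .
    . . . .
    . . . .
    . . . .
    . . . .
    . . . .

Z-buffer (winner per pixel, '.' = empty):
  0 . . .
  . 0 . .
  . 0 0 .
  . 0 0 .
  . . 0 .
  . . 1 .
  . . 1 1
  . . . 1
  . . . .

Answer: 0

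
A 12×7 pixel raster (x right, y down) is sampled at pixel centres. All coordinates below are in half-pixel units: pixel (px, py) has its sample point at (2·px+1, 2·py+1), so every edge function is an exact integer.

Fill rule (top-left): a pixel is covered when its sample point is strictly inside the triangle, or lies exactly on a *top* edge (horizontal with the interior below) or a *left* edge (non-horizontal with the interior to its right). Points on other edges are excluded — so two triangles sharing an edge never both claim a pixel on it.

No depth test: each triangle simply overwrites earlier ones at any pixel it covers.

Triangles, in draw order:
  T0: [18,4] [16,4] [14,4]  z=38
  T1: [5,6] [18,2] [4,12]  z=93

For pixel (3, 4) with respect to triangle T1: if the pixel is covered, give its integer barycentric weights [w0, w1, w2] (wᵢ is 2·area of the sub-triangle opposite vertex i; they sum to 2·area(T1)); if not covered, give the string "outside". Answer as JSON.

T0:
  degenerate (2·area = 0) — covers nothing
T1:
  2·area = 74
  edge (5, 6)→(18, 2): d=(13,-4) top-left  bias=+0
  edge (18, 2)→(4, 12): d=(-14,10) right/bottom  bias=-1
  edge (4, 12)→(5, 6): d=(1,-6) top-left  bias=+0
    (7,1)@(15, 3): e=[1,16,57] → █
    (8,1)@(17, 3): e=[9,-4,69] → ·
    (4,2)@(9, 5): e=[3,48,23] → █
    (5,2)@(11, 5): e=[11,28,35] → █
    (6,2)@(13, 5): e=[19,8,47] → █
    (7,2)@(15, 5): e=[27,-12,59] → ·
    (2,3)@(5, 7): e=[13,60,1] → █
    (3,3)@(7, 7): e=[21,40,13] → █
    (5,3)@(11, 7): e=[37,0,37] → ·  [on edge]
    (6,3)@(13, 7): e=[45,-20,49] → ·
    (2,4)@(5, 9): e=[39,32,3] → █
    (4,4)@(9, 9): e=[55,-8,27] → ·
  covered (10 px):
    · · · · · · · · · · · ·
    · · · · · · · █ · · · ·
    · · · · █ █ █ · · · · ·
    · · █ █ █ · · · · · · ·
    · · █ █ · · · · · · · ·
    · · █ · · · · · · · · ·
    · · · · · · · · · · · ·

Final: [12,15,47]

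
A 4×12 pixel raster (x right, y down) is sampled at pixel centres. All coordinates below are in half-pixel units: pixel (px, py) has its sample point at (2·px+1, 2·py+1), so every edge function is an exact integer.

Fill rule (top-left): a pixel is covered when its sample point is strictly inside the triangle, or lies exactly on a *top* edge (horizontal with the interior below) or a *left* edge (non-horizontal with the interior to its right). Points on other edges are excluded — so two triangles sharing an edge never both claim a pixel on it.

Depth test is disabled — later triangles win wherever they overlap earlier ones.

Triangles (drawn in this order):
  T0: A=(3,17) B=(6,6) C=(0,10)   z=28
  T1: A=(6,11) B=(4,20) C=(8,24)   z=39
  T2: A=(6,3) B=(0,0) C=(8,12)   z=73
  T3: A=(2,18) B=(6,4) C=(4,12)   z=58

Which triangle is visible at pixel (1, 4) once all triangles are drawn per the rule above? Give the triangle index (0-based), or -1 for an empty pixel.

T0:
  2·area = 54  (B↔C swapped to make it positive)
  edge (3, 17)→(0, 10): d=(-3,-7) top-left  bias=+0
  edge (0, 10)→(6, 6): d=(6,-4) top-left  bias=+0
  edge (6, 6)→(3, 17): d=(-3,11) right/bottom  bias=-1
    (2,3)@(5, 7): e=[44,2,8] → X
    (3,3)@(7, 7): e=[58,10,-14] → .
    (1,4)@(3, 9): e=[24,6,24] → X
    (3,4)@(7, 9): e=[52,22,-20] → .
    (0,5)@(1, 11): e=[4,10,40] → X
    (2,5)@(5, 11): e=[32,26,-4] → .
    (0,6)@(1, 13): e=[-2,22,34] → .
    (1,6)@(3, 13): e=[12,30,12] → X
    (2,6)@(5, 13): e=[26,38,-10] → .
    (1,7)@(3, 15): e=[6,42,6] → X
    (2,7)@(5, 15): e=[20,50,-16] → .
    (1,8)@(3, 17): e=[0,54,0] → .  [on edge]
  covered (7 px):
    . . . .
    . . . .
    . . . .
    . . X .
    . X X .
    X X . .
    . X . .
    . X . .
    . . . .
    . . . .
    . . . .
    . . . .
T1:
  2·area = 44  (B↔C swapped to make it positive)
  edge (6, 11)→(8, 24): d=(2,13) right/bottom  bias=-1
  edge (8, 24)→(4, 20): d=(-4,-4) top-left  bias=+0
  edge (4, 20)→(6, 11): d=(2,-9) top-left  bias=+0
    (0,8)@(1, 17): e=[77,0,-33] → .  [on edge]
    (2,8)@(5, 17): e=[25,16,3] → X
    (3,8)@(7, 17): e=[-1,24,21] → .
    (1,9)@(3, 19): e=[55,0,-11] → .  [on edge]
    (2,9)@(5, 19): e=[29,8,7] → X
    (3,9)@(7, 19): e=[3,16,25] → X
    (2,10)@(5, 21): e=[33,0,11] → X  [on edge]
    (2,11)@(5, 23): e=[37,-8,15] → .
    (3,11)@(7, 23): e=[11,0,33] → X  [on edge]
  covered (6 px):
    . . . .
    . . . .
    . . . .
    . . . .
    . . . .
    . . . .
    . . . .
    . . . .
    . . X .
    . . X X
    . . X X
    . . . X
T2:
  2·area = 48  (B↔C swapped to make it positive)
  edge (6, 3)→(8, 12): d=(2,9) right/bottom  bias=-1
  edge (8, 12)→(0, 0): d=(-8,-12) top-left  bias=+0
  edge (0, 0)→(6, 3): d=(6,3) right/bottom  bias=-1
    (0,0)@(1, 1): e=[41,4,3] → X
    (1,0)@(3, 1): e=[23,28,-3] → .
    (0,1)@(1, 3): e=[45,-12,15] → .
    (1,1)@(3, 3): e=[27,12,9] → X
    (2,1)@(5, 3): e=[9,36,3] → X
    (3,1)@(7, 3): e=[-9,60,-3] → .
    (1,2)@(3, 5): e=[31,-4,21] → .
    (2,2)@(5, 5): e=[13,20,15] → X
    (3,2)@(7, 5): e=[-5,44,9] → .
    (2,3)@(5, 7): e=[17,4,27] → X
    (3,3)@(7, 7): e=[-1,28,21] → .
    (2,4)@(5, 9): e=[21,-12,39] → .
  covered (6 px):
    X . . .
    . X X .
    . . X .
    . . X .
    . . . X
    . . . .
    . . . .
    . . . .
    . . . .
    . . . .
    . . . .
    . . . .
T3:
  2·area = 4
  edge (2, 18)→(6, 4): d=(4,-14) top-left  bias=+0
  edge (6, 4)→(4, 12): d=(-2,8) right/bottom  bias=-1
  edge (4, 12)→(2, 18): d=(-2,6) right/bottom  bias=-1
    (3,1)@(7, 3): e=[10,-6,0] → .  [on edge]
    (2,4)@(5, 9): e=[6,-2,0] → .  [on edge]
    (1,7)@(3, 15): e=[2,2,0] → .  [on edge]
    (0,10)@(1, 21): e=[-2,6,0] → .  [on edge]
  covered (0 px):
    . . . .
    . . . .
    . . . .
    . . . .
    . . . .
    . . . .
    . . . .
    . . . .
    . . . .
    . . . .
    . . . .
    . . . .

Z-buffer (winner per pixel, '.' = empty):
  2 . . .
  . 2 2 .
  . . 2 .
  . . 2 .
  . 0 0 2
  0 0 . .
  . 0 . .
  . 0 . .
  . . 1 .
  . . 1 1
  . . 1 1
  . . . 1

Answer: 0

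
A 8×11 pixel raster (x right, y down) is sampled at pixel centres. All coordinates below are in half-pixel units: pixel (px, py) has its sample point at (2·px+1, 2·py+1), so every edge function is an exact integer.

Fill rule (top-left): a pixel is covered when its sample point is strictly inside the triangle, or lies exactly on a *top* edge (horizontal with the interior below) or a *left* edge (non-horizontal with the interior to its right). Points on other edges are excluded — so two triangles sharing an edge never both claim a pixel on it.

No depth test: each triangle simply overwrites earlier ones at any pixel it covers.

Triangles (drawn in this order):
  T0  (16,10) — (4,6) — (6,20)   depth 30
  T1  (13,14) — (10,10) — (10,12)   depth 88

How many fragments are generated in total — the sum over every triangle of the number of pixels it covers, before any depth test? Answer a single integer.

T0:
  2·area = 160  (B↔C swapped to make it positive)
  edge (16, 10)→(6, 20): d=(-10,10) right/bottom  bias=-1
  edge (6, 20)→(4, 6): d=(-2,-14) top-left  bias=+0
  edge (4, 6)→(16, 10): d=(12,4) right/bottom  bias=-1
    (0,2)@(1, 5): e=[200,-40,0] → ·  [on edge]
    (2,3)@(5, 7): e=[140,12,8] → █
    (3,3)@(7, 7): e=[120,40,0] → ·  [on edge]
    (2,4)@(5, 9): e=[120,8,32] → █
    (3,4)@(7, 9): e=[100,36,24] → █
    (4,4)@(9, 9): e=[80,64,16] → █
    (5,4)@(11, 9): e=[60,92,8] → █
    (6,4)@(13, 9): e=[40,120,0] → ·  [on edge]
    (2,5)@(5, 11): e=[100,4,56] → █
    (6,5)@(13, 11): e=[20,116,24] → █
    (7,5)@(15, 11): e=[0,144,16] → ·  [on edge]
    (2,6)@(5, 13): e=[80,0,80] → █  [on edge]
    (6,6)@(13, 13): e=[0,112,48] → ·  [on edge]
    (5,7)@(11, 15): e=[0,80,80] → ·  [on edge]
    (4,8)@(9, 17): e=[0,48,112] → ·  [on edge]
    (3,9)@(7, 19): e=[0,16,144] → ·  [on edge]
    (2,10)@(5, 21): e=[0,-16,176] → ·  [on edge]
  covered (17 px):
    · · · · · · · ·
    · · · · · · · ·
    · · · · · · · ·
    · · █ · · · · ·
    · · █ █ █ █ · ·
    · · █ █ █ █ █ ·
    · · █ █ █ █ · ·
    · · · █ █ · · ·
    · · · █ · · · ·
    · · · · · · · ·
    · · · · · · · ·
T1:
  2·area = 6  (B↔C swapped to make it positive)
  edge (13, 14)→(10, 12): d=(-3,-2) top-left  bias=+0
  edge (10, 12)→(10, 10): d=(0,-2) top-left  bias=+0
  edge (10, 10)→(13, 14): d=(3,4) right/bottom  bias=-1
  covered (0 px):
    · · · · · · · ·
    · · · · · · · ·
    · · · · · · · ·
    · · · · · · · ·
    · · · · · · · ·
    · · · · · · · ·
    · · · · · · · ·
    · · · · · · · ·
    · · · · · · · ·
    · · · · · · · ·
    · · · · · · · ·

Final: 17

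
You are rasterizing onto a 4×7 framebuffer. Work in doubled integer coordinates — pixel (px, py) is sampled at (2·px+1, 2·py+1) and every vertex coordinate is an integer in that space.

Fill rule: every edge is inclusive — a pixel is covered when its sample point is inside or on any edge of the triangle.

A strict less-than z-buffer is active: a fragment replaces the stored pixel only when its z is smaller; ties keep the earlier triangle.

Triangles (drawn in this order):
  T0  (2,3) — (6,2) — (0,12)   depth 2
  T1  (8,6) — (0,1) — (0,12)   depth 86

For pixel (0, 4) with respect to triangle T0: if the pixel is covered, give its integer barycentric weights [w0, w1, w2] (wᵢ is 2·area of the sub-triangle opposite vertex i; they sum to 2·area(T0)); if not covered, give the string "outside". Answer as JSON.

T0:
  2·area = 34
  edge (2, 3)→(6, 2): d=(4,-1) inclusive
  edge (6, 2)→(0, 12): d=(-6,10) inclusive
  edge (0, 12)→(2, 3): d=(2,-9) inclusive
    (1,1)@(3, 3): e=[1,24,9] → X
    (2,1)@(5, 3): e=[3,4,27] → X
    (3,1)@(7, 3): e=[5,-16,45] → .
    (1,2)@(3, 5): e=[9,12,13] → X
    (2,2)@(5, 5): e=[11,-8,31] → .
    (1,3)@(3, 7): e=[17,0,17] → X  [on edge]
    (2,3)@(5, 7): e=[19,-20,35] → .
    (0,4)@(1, 9): e=[23,8,3] → X
    (1,4)@(3, 9): e=[25,-12,21] → .
    (0,5)@(1, 11): e=[31,-4,7] → .
  covered (5 px):
    . . . .
    . X X .
    . X . .
    . X . .
    X . . .
    . . . .
    . . . .
T1:
  2·area = 88  (B↔C swapped to make it positive)
  edge (8, 6)→(0, 12): d=(-8,6) inclusive
  edge (0, 12)→(0, 1): d=(0,-11) inclusive
  edge (0, 1)→(8, 6): d=(8,5) inclusive
    (0,1)@(1, 3): e=[66,11,11] → X
    (1,1)@(3, 3): e=[54,33,1] → X
    (2,1)@(5, 3): e=[42,55,-9] → .
    (0,2)@(1, 5): e=[50,11,27] → X
    (2,2)@(5, 5): e=[26,55,7] → X
    (3,2)@(7, 5): e=[14,77,-3] → .
    (0,3)@(1, 7): e=[34,11,43] → X
    (3,3)@(7, 7): e=[-2,77,13] → .
    (0,4)@(1, 9): e=[18,11,59] → X
    (2,4)@(5, 9): e=[-6,55,39] → .
    (0,5)@(1, 11): e=[2,11,75] → X
    (1,5)@(3, 11): e=[-10,33,65] → .
  covered (11 px):
    . . . .
    X X . .
    X X X .
    X X X .
    X X . .
    X . . .
    . . . .

Final: [8,3,23]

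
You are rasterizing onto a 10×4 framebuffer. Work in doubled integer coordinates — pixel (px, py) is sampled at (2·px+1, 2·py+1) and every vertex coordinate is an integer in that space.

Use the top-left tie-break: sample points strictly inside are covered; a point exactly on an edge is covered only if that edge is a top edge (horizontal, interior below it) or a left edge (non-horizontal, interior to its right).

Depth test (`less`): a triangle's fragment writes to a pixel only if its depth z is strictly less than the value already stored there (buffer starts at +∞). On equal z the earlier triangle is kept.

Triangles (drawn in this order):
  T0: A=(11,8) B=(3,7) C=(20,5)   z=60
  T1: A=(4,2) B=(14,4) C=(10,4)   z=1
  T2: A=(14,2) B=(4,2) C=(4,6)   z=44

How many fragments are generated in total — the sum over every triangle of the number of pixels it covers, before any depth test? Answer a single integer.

T0:
  2·area = 33
  edge (11, 8)→(3, 7): d=(-8,-1) top-left  bias=+0
  edge (3, 7)→(20, 5): d=(17,-2) top-left  bias=+0
  edge (20, 5)→(11, 8): d=(-9,3) right/bottom  bias=-1
    (1,3)@(3, 7): e=[0,0,33] → █  [on edge]
    (2,3)@(5, 7): e=[2,4,27] → █
    (3,3)@(7, 7): e=[4,8,21] → █
    (4,3)@(9, 7): e=[6,12,15] → █
    (5,3)@(11, 7): e=[8,16,9] → █
    (6,3)@(13, 7): e=[10,20,3] → █
    (7,3)@(15, 7): e=[12,24,-3] → ·
  covered (6 px):
    · · · · · · · · · ·
    · · · · · · · · · ·
    · · · · · · · · · ·
    · █ █ █ █ █ █ · · ·
T1:
  2·area = 8
  edge (4, 2)→(14, 4): d=(10,2) right/bottom  bias=-1
  edge (14, 4)→(10, 4): d=(-4,0) right/bottom  bias=-1
  edge (10, 4)→(4, 2): d=(-6,-2) top-left  bias=+0
    (0,0)@(1, 1): e=[-4,12,0] → ·  [on edge]
    (3,1)@(7, 3): e=[4,4,0] → █  [on edge]
    (4,1)@(9, 3): e=[0,4,4] → ·  [on edge]
    (3,2)@(7, 5): e=[24,-4,-12] → ·
    (6,2)@(13, 5): e=[12,-4,0] → ·  [on edge]
    (9,2)@(19, 5): e=[0,-4,12] → ·  [on edge]
    (9,3)@(19, 7): e=[20,-12,0] → ·  [on edge]
  covered (1 px):
    · · · · · · · · · ·
    · · · █ · · · · · ·
    · · · · · · · · · ·
    · · · · · · · · · ·
T2:
  2·area = 40  (B↔C swapped to make it positive)
  edge (14, 2)→(4, 6): d=(-10,4) right/bottom  bias=-1
  edge (4, 6)→(4, 2): d=(0,-4) top-left  bias=+0
  edge (4, 2)→(14, 2): d=(10,0) top-left  bias=+0
    (2,1)@(5, 3): e=[26,4,10] → █
    (3,1)@(7, 3): e=[18,12,10] → █
    (4,1)@(9, 3): e=[10,20,10] → █
    (5,1)@(11, 3): e=[2,28,10] → █
    (6,1)@(13, 3): e=[-6,36,10] → ·
    (2,2)@(5, 5): e=[6,4,30] → █
    (3,2)@(7, 5): e=[-2,12,30] → ·
    (4,2)@(9, 5): e=[-10,20,30] → ·
    (5,2)@(11, 5): e=[-18,28,30] → ·
    (2,3)@(5, 7): e=[-14,4,50] → ·
  covered (5 px):
    · · · · · · · · · ·
    · · █ █ █ █ · · · ·
    · · █ · · · · · · ·
    · · · · · · · · · ·

Result: 12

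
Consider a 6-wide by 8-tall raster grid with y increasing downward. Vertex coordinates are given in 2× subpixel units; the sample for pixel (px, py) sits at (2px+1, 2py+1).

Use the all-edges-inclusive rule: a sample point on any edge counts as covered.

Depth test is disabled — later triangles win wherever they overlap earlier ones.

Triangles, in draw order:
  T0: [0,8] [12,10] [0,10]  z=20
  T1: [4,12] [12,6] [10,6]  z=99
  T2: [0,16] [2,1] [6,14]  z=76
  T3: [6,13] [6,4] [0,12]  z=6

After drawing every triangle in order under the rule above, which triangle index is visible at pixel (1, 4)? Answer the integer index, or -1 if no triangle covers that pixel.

T0:
  2·area = 24
  edge (0, 8)→(12, 10): d=(12,2) inclusive
  edge (12, 10)→(0, 10): d=(-12,0) inclusive
  edge (0, 10)→(0, 8): d=(0,-2) inclusive
    (0,4)@(1, 9): e=[10,12,2] → #
    (1,4)@(3, 9): e=[6,12,6] → #
    (2,4)@(5, 9): e=[2,12,10] → #
    (3,4)@(7, 9): e=[-2,12,14] → ·
    (0,5)@(1, 11): e=[34,-12,2] → ·
    (1,5)@(3, 11): e=[30,-12,6] → ·
    (2,5)@(5, 11): e=[26,-12,10] → ·
  covered (3 px):
    · · · · · ·
    · · · · · ·
    · · · · · ·
    · · · · · ·
    # # # · · ·
    · · · · · ·
    · · · · · ·
    · · · · · ·
T1:
  2·area = 12  (B↔C swapped to make it positive)
  edge (4, 12)→(10, 6): d=(6,-6) inclusive
  edge (10, 6)→(12, 6): d=(2,0) inclusive
  edge (12, 6)→(4, 12): d=(-8,6) inclusive
    (5,2)@(11, 5): e=[0,-2,14] → ·  [on edge]
    (4,3)@(9, 7): e=[0,2,10] → #  [on edge]
    (5,3)@(11, 7): e=[12,2,-2] → ·
    (3,4)@(7, 9): e=[0,6,6] → #  [on edge]
    (4,4)@(9, 9): e=[12,6,-6] → ·
    (2,5)@(5, 11): e=[0,10,2] → #  [on edge]
    (3,5)@(7, 11): e=[12,10,-10] → ·
    (1,6)@(3, 13): e=[0,14,-2] → ·  [on edge]
    (2,6)@(5, 13): e=[12,14,-14] → ·
    (0,7)@(1, 15): e=[0,18,-6] → ·  [on edge]
  covered (3 px):
    · · · · · ·
    · · · · · ·
    · · · · · ·
    · · · · # ·
    · · · # · ·
    · · # · · ·
    · · · · · ·
    · · · · · ·
T2:
  2·area = 86
  edge (0, 16)→(2, 1): d=(2,-15) inclusive
  edge (2, 1)→(6, 14): d=(4,13) inclusive
  edge (6, 14)→(0, 16): d=(-6,2) inclusive
    (1,2)@(3, 5): e=[23,3,60] → #
    (2,2)@(5, 5): e=[53,-23,56] → ·
    (1,3)@(3, 7): e=[27,11,48] → #
    (2,3)@(5, 7): e=[57,-15,44] → ·
    (0,4)@(1, 9): e=[1,45,40] → #
    (2,4)@(5, 9): e=[61,-7,32] → ·
    (0,5)@(1, 11): e=[5,53,28] → #
    (2,5)@(5, 11): e=[65,1,20] → #
    (3,5)@(7, 11): e=[95,-25,16] → ·
    (0,6)@(1, 13): e=[9,61,16] → #
    (3,6)@(7, 13): e=[99,-17,4] → ·
    (4,6)@(9, 13): e=[129,-43,0] → ·  [on edge]
    (1,7)@(3, 15): e=[43,43,0] → #  [on edge]
  covered (12 px):
    · · · · · ·
    · · · · · ·
    · # · · · ·
    · # · · · ·
    # # · · · ·
    # # # · · ·
    # # # · · ·
    # # · · · ·
T3:
  2·area = 54  (B↔C swapped to make it positive)
  edge (6, 13)→(0, 12): d=(-6,-1) inclusive
  edge (0, 12)→(6, 4): d=(6,-8) inclusive
  edge (6, 4)→(6, 13): d=(0,9) inclusive
    (2,3)@(5, 7): e=[35,10,9] → #
    (3,3)@(7, 7): e=[37,26,-9] → ·
    (1,4)@(3, 9): e=[21,6,27] → #
    (3,4)@(7, 9): e=[25,38,-9] → ·
    (0,5)@(1, 11): e=[7,2,45] → #
    (3,5)@(7, 11): e=[13,50,-9] → ·
    (0,6)@(1, 13): e=[-5,14,45] → ·
    (1,6)@(3, 13): e=[-3,30,27] → ·
    (2,6)@(5, 13): e=[-1,46,9] → ·
  covered (6 px):
    · · · · · ·
    · · · · · ·
    · · · · · ·
    · · # · · ·
    · # # · · ·
    # # # · · ·
    · · · · · ·
    · · · · · ·

Z-buffer (winner per pixel, '.' = empty):
  . . . . . .
  . . . . . .
  . 2 . . . .
  . 2 3 . 1 .
  2 3 3 1 . .
  3 3 3 . . .
  2 2 2 . . .
  2 2 . . . .

Final: 3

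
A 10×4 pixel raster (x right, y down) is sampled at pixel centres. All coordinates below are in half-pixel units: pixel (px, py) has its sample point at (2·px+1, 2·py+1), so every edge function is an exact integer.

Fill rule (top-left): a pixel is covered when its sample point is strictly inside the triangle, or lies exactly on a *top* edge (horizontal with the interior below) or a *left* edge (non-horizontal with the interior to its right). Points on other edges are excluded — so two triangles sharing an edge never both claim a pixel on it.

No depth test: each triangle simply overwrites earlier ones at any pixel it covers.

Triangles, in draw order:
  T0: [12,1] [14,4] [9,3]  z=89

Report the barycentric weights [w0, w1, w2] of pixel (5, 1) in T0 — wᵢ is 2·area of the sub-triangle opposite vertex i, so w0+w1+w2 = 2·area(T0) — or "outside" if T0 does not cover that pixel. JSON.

T0:
  2·area = 13
  edge (12, 1)→(14, 4): d=(2,3) right/bottom  bias=-1
  edge (14, 4)→(9, 3): d=(-5,-1) top-left  bias=+0
  edge (9, 3)→(12, 1): d=(3,-2) top-left  bias=+0
    (4,1)@(9, 3): e=[13,0,0] → X  [on edge]
    (5,1)@(11, 3): e=[7,2,4] → X
    (6,1)@(13, 3): e=[1,4,8] → X
    (7,1)@(15, 3): e=[-5,6,12] → .
    (4,2)@(9, 5): e=[17,-10,6] → .
    (5,2)@(11, 5): e=[11,-8,10] → .
    (6,2)@(13, 5): e=[5,-6,14] → .
    (9,2)@(19, 5): e=[-13,0,26] → .  [on edge]
    (1,3)@(3, 7): e=[39,-26,0] → .  [on edge]
  covered (3 px):
    . . . . . . . . . .
    . . . . X X X . . .
    . . . . . . . . . .
    . . . . . . . . . .

Answer: [2,4,7]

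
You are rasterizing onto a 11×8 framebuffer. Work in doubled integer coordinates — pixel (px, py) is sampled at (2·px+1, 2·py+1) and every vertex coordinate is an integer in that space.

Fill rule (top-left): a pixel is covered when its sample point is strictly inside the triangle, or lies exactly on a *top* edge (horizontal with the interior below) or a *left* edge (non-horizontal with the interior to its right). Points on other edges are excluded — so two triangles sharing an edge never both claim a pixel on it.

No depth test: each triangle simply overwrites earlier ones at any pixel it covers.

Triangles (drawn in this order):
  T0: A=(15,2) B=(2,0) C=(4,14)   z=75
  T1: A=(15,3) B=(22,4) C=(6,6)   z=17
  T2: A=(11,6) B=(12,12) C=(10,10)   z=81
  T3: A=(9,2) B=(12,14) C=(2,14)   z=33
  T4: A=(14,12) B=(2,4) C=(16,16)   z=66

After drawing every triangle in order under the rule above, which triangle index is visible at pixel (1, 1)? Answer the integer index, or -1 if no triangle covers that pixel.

T0:
  2·area = 178  (B↔C swapped to make it positive)
  edge (15, 2)→(4, 14): d=(-11,12) right/bottom  bias=-1
  edge (4, 14)→(2, 0): d=(-2,-14) top-left  bias=+0
  edge (2, 0)→(15, 2): d=(13,2) right/bottom  bias=-1
    (1,0)@(3, 1): e=[155,12,11] → X
    (2,0)@(5, 1): e=[131,40,7] → X
    (3,0)@(7, 1): e=[107,68,3] → X
    (4,0)@(9, 1): e=[83,96,-1] → .
    (1,1)@(3, 3): e=[133,8,37] → X
    (4,1)@(9, 3): e=[61,92,25] → X
    (5,1)@(11, 3): e=[37,120,21] → X
    (6,1)@(13, 3): e=[13,148,17] → X
    (7,1)@(15, 3): e=[-11,176,13] → .
    (1,2)@(3, 5): e=[111,4,63] → X
    (6,2)@(13, 5): e=[-9,144,43] → .
    (1,3)@(3, 7): e=[89,0,89] → X  [on edge]
  covered (21 px):
    . X X X . . . . . . .
    . X X X X X X . . . .
    . X X X X X . . . . .
    . X X X X . . . . . .
    . . X X . . . . . . .
    . . X . . . . . . . .
    . . . . . . . . . . .
    . . . . . . . . . . .
T1:
  2·area = 30
  edge (15, 3)→(22, 4): d=(7,1) right/bottom  bias=-1
  edge (22, 4)→(6, 6): d=(-16,2) right/bottom  bias=-1
  edge (6, 6)→(15, 3): d=(9,-3) top-left  bias=+0
    (0,0)@(1, 1): e=[0,90,-60] → .  [on edge]
    (10,0)@(21, 1): e=[-20,50,0] → .  [on edge]
    (7,1)@(15, 3): e=[0,30,0] → .  [on edge]
    (4,2)@(9, 5): e=[20,10,0] → X  [on edge]
    (5,2)@(11, 5): e=[18,6,6] → X
    (6,2)@(13, 5): e=[16,2,12] → X
    (7,2)@(15, 5): e=[14,-2,18] → .
    (1,3)@(3, 7): e=[40,-10,0] → .  [on edge]
    (4,3)@(9, 7): e=[34,-22,18] → .
    (5,3)@(11, 7): e=[32,-26,24] → .
    (6,3)@(13, 7): e=[30,-30,30] → .
  covered (3 px):
    . . . . . . . . . . .
    . . . . . . . . . . .
    . . . . X X X . . . .
    . . . . . . . . . . .
    . . . . . . . . . . .
    . . . . . . . . . . .
    . . . . . . . . . . .
    . . . . . . . . . . .
T2:
  2·area = 10
  edge (11, 6)→(12, 12): d=(1,6) right/bottom  bias=-1
  edge (12, 12)→(10, 10): d=(-2,-2) top-left  bias=+0
  edge (10, 10)→(11, 6): d=(1,-4) top-left  bias=+0
    (0,0)@(1, 1): e=[55,0,-45] → .  [on edge]
    (1,1)@(3, 3): e=[45,0,-35] → .  [on edge]
    (2,2)@(5, 5): e=[35,0,-25] → .  [on edge]
    (3,3)@(7, 7): e=[25,0,-15] → .  [on edge]
    (5,3)@(11, 7): e=[1,8,1] → X
    (6,3)@(13, 7): e=[-11,12,9] → .
    (4,4)@(9, 9): e=[15,0,-5] → .  [on edge]
    (5,4)@(11, 9): e=[3,4,3] → X
    (6,4)@(13, 9): e=[-9,8,11] → .
    (5,5)@(11, 11): e=[5,0,5] → X  [on edge]
    (6,5)@(13, 11): e=[-7,4,13] → .
    (5,6)@(11, 13): e=[7,-4,7] → .
    (6,6)@(13, 13): e=[-5,0,15] → .  [on edge]
    (7,7)@(15, 15): e=[-15,0,25] → .  [on edge]
  covered (3 px):
    . . . . . . . . . . .
    . . . . . . . . . . .
    . . . . . . . . . . .
    . . . . . X . . . . .
    . . . . . X . . . . .
    . . . . . X . . . . .
    . . . . . . . . . . .
    . . . . . . . . . . .
T3:
  2·area = 120
  edge (9, 2)→(12, 14): d=(3,12) right/bottom  bias=-1
  edge (12, 14)→(2, 14): d=(-10,0) right/bottom  bias=-1
  edge (2, 14)→(9, 2): d=(7,-12) top-left  bias=+0
    (4,1)@(9, 3): e=[3,110,7] → X
    (5,1)@(11, 3): e=[-21,110,31] → .
    (4,2)@(9, 5): e=[9,90,21] → X
    (5,2)@(11, 5): e=[-15,90,45] → .
    (3,3)@(7, 7): e=[39,70,11] → X
    (5,3)@(11, 7): e=[-9,70,59] → .
    (2,4)@(5, 9): e=[69,50,1] → X
    (5,4)@(11, 9): e=[-3,50,73] → .
    (2,5)@(5, 11): e=[75,30,15] → X
    (5,5)@(11, 11): e=[3,30,87] → X
    (6,5)@(13, 11): e=[-21,30,111] → .
    (1,6)@(3, 13): e=[105,10,5] → X
  covered (16 px):
    . . . . . . . . . . .
    . . . . X . . . . . .
    . . . . X . . . . . .
    . . . X X . . . . . .
    . . X X X . . . . . .
    . . X X X X . . . . .
    . X X X X X . . . . .
    . . . . . . . . . . .
T4:
  2·area = 32  (B↔C swapped to make it positive)
  edge (14, 12)→(16, 16): d=(2,4) right/bottom  bias=-1
  edge (16, 16)→(2, 4): d=(-14,-12) top-left  bias=+0
  edge (2, 4)→(14, 12): d=(12,8) right/bottom  bias=-1
    (4,4)@(9, 9): e=[14,14,4] → X
    (5,4)@(11, 9): e=[6,38,-12] → .
    (4,5)@(9, 11): e=[18,-14,28] → .
    (5,5)@(11, 11): e=[10,10,12] → X
    (6,5)@(13, 11): e=[2,34,-4] → .
    (5,6)@(11, 13): e=[14,-18,36] → .
    (6,6)@(13, 13): e=[6,6,20] → X
    (7,6)@(15, 13): e=[-2,30,4] → .
    (6,7)@(13, 15): e=[10,-22,44] → .
    (7,7)@(15, 15): e=[2,2,28] → X
    (8,7)@(17, 15): e=[-6,26,12] → .
  covered (4 px):
    . . . . . . . . . . .
    . . . . . . . . . . .
    . . . . . . . . . . .
    . . . . . . . . . . .
    . . . . X . . . . . .
    . . . . . X . . . . .
    . . . . . . X . . . .
    . . . . . . . X . . .

Z-buffer (winner per pixel, '.' = empty):
  . 0 0 0 . . . . . . .
  . 0 0 0 3 0 0 . . . .
  . 0 0 0 3 1 1 . . . .
  . 0 0 3 3 2 . . . . .
  . . 3 3 4 2 . . . . .
  . . 3 3 3 4 . . . . .
  . 3 3 3 3 3 4 . . . .
  . . . . . . . 4 . . .

Result: 0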